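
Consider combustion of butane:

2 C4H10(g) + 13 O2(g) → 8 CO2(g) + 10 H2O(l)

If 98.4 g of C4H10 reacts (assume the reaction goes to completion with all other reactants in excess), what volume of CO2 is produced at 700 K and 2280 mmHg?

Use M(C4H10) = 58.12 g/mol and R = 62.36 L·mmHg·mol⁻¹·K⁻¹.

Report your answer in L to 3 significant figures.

n(C4H10) = 98.40 / 58.12 = 1.693 mol
n(CO2) = (8/2) × 1.693 = 6.772 mol
V = nRT/P = 6.772 × 62.36 × 700 / 2280 = 129.7 L

130 L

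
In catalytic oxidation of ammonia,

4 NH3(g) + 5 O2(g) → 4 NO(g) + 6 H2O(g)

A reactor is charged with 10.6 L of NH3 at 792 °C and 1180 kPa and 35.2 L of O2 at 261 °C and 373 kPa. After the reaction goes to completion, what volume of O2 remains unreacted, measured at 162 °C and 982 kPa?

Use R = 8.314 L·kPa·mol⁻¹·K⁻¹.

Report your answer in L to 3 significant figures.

n(NH3) = PV/RT = (1180 × 10.6) / (8.314 × 1065.15) = 1.412 mol
n(O2) = PV/RT = (373 × 35.2) / (8.314 × 534.15) = 2.957 mol
For 1.412 mol NH3, stoichiometry requires (5/4) × 1.412 = 1.765 mol O2; 2.957 mol is available, so NH3 is limiting.
n(O2) consumed = (5/4) × 1.412 = 1.765 mol; remaining = 2.957 − 1.765 = 1.192 mol
V(O2) = nRT/P = 1.192 × 8.314 × 435.15 / 982 = 4.392 L

4.39 L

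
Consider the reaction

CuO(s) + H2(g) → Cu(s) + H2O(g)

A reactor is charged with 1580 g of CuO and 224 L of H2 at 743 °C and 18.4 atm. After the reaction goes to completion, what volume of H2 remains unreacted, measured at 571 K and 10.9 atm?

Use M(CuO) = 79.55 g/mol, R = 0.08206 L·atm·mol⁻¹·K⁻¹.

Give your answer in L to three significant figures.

127 L

n(CuO) = 1580 / 79.55 = 19.86 mol
n(H2) = PV/RT = (18.4 × 224) / (0.08206 × 1016.15) = 49.43 mol
For 19.86 mol CuO, stoichiometry requires (1/1) × 19.86 = 19.86 mol H2; 49.43 mol is available, so CuO is limiting.
n(H2) consumed = (1/1) × 19.86 = 19.86 mol; remaining = 49.43 − 19.86 = 29.57 mol
V(H2) = nRT/P = 29.57 × 0.08206 × 571 / 10.9 = 127.1 L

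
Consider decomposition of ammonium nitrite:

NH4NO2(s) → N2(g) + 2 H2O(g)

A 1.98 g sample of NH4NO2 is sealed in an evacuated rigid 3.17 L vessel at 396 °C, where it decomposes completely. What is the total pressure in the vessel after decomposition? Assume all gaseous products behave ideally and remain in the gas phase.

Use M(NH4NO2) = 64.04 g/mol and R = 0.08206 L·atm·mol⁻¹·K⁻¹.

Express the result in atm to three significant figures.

n(NH4NO2) = 1.98 / 64.04 = 0.03092 mol
n(gas produced) = (3/1) × 0.03092 = 0.09276 mol
P = nRT/V = 0.09276 × 0.08206 × 669.15 / 3.17 = 1.607 atm

1.61 atm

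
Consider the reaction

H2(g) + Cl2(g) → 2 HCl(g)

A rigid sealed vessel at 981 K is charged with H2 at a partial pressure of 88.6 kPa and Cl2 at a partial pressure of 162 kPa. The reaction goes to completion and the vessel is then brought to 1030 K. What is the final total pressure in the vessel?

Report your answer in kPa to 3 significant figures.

At constant V, partial pressures at 981 K are proportional to moles, so apply stoichiometry directly to pressures.
P(Cl2) required for 88.6 kPa of H2 = (1/1) × 88.6 = 88.60 kPa; available 162 kPa, so H2 is limiting.
P(Cl2) remaining = 162 − (1/1) × 88.6 = 73.40 kPa
P(gaseous products) = (2)/1 × 88.6 = 177.2 kPa
P_total at 981 K = 73.40 + 177.2 = 250.6 kPa
Scaling to 1030 K: P = 250.6 × 1030/981 = 263.1 kPa

263 kPa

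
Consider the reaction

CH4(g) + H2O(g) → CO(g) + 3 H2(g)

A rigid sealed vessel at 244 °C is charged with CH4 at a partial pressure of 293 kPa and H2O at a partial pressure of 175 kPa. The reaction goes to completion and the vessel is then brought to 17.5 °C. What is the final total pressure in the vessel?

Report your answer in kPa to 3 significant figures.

460 kPa

Because the vessel is rigid and T is held at 244 °C, work the stoichiometry in partial pressures (P_i = n_iRT/V).
P(H2O) required for 293 kPa of CH4 = (1/1) × 293 = 293.0 kPa; available 175 kPa, so H2O is limiting.
P(CH4) remaining = 293 − (1/1) × 175 = 118.0 kPa
P(gaseous products) = (1+3)/1 × 175 = 700.0 kPa
P_total at 244 °C = 118.0 + 700.0 = 818.0 kPa
Scaling to 17.5 °C: P = 818.0 × 290.65/517.15 = 459.7 kPa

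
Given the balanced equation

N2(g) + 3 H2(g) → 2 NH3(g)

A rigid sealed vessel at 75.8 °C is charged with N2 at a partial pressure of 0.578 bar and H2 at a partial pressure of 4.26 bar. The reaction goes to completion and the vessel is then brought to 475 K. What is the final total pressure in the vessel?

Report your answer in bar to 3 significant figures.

Because the vessel is rigid and T is held at 75.8 °C, work the stoichiometry in partial pressures (P_i = n_iRT/V).
P(H2) required for 0.578 bar of N2 = (3/1) × 0.578 = 1.734 bar; available 4.26 bar, so N2 is limiting.
P(H2) remaining = 4.26 − (3/1) × 0.578 = 2.526 bar
P(gaseous products) = (2)/1 × 0.578 = 1.156 bar
P_total at 75.8 °C = 2.526 + 1.156 = 3.682 bar
Scaling to 475 K: P = 3.682 × 475/348.95 = 5.012 bar

5.01 bar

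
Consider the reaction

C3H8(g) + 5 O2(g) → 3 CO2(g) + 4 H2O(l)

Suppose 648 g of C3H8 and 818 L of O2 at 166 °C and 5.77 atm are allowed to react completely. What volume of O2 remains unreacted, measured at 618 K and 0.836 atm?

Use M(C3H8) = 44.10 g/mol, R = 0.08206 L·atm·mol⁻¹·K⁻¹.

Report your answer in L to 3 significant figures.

n(C3H8) = 648 / 44.10 = 14.69 mol
n(O2) = PV/RT = (5.77 × 818) / (0.08206 × 439.15) = 131.0 mol
For 14.69 mol C3H8, stoichiometry requires (5/1) × 14.69 = 73.45 mol O2; 131.0 mol is available, so C3H8 is limiting.
n(O2) consumed = (5/1) × 14.69 = 73.45 mol; remaining = 131.0 − 73.45 = 57.55 mol
V(O2) = nRT/P = 57.55 × 0.08206 × 618 / 0.836 = 3491 L

3490 L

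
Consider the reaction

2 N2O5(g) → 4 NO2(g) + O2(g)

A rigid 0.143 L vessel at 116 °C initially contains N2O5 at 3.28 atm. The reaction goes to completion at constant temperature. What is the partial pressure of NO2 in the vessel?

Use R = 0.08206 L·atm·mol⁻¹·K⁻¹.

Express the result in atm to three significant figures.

6.56 atm

n(N2O5)₀ = PV/RT = (3.28 × 0.143) / (0.08206 × 389.15) = 0.01469 mol
n(NO2) = (4/2) × 0.01469 = 0.02938 mol
P(NO2) = nRT/V = 0.02938 × 0.08206 × 389.15 / 0.143 = 6.561 atm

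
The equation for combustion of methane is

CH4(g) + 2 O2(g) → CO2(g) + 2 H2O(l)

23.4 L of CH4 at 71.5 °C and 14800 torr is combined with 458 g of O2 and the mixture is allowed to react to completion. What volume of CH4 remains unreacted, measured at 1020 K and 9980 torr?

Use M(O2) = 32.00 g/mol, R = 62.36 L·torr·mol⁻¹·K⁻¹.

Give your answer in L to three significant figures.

57.1 L

n(CH4) = PV/RT = (14800 × 23.4) / (62.36 × 344.65) = 16.11 mol
n(O2) = 458 / 32.00 = 14.31 mol
For 16.11 mol CH4, stoichiometry requires (2/1) × 16.11 = 32.22 mol O2; 14.31 mol is available, so O2 is limiting.
n(CH4) consumed = (1/2) × 14.31 = 7.155 mol; remaining = 16.11 − 7.155 = 8.955 mol
V(CH4) = nRT/P = 8.955 × 62.36 × 1020 / 9980 = 57.07 L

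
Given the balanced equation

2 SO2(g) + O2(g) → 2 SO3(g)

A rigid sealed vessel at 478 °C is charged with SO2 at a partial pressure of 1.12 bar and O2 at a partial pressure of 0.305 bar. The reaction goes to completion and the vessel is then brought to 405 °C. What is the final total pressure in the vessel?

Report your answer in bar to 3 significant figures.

At constant V, partial pressures at 478 °C are proportional to moles, so apply stoichiometry directly to pressures.
P(O2) required for 1.12 bar of SO2 = (1/2) × 1.12 = 0.5600 bar; available 0.305 bar, so O2 is limiting.
P(SO2) remaining = 1.12 − (2/1) × 0.305 = 0.5100 bar
P(gaseous products) = (2)/1 × 0.305 = 0.6100 bar
P_total at 478 °C = 0.5100 + 0.6100 = 1.120 bar
Scaling to 405 °C: P = 1.120 × 678.15/751.15 = 1.011 bar

1.01 bar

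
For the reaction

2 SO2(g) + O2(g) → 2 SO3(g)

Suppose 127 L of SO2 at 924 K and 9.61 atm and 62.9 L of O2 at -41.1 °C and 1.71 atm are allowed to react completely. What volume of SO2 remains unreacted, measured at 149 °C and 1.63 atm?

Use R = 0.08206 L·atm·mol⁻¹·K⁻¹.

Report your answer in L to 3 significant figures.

102 L

n(SO2) = PV/RT = (9.61 × 127) / (0.08206 × 924) = 16.10 mol
n(O2) = PV/RT = (1.71 × 62.9) / (0.08206 × 232.05) = 5.649 mol
For 16.10 mol SO2, stoichiometry requires (1/2) × 16.10 = 8.050 mol O2; 5.649 mol is available, so O2 is limiting.
n(SO2) consumed = (2/1) × 5.649 = 11.30 mol; remaining = 16.10 − 11.30 = 4.800 mol
V(SO2) = nRT/P = 4.800 × 0.08206 × 422.15 / 1.63 = 102.0 L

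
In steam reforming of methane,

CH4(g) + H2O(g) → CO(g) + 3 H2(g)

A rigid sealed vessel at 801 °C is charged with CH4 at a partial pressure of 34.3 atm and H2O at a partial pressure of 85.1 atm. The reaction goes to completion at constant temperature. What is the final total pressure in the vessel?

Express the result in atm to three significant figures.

188 atm

With V and T fixed, P_i ∝ n_i, so the mole ratios apply directly to partial pressures at 801 °C.
P(H2O) required for 34.3 atm of CH4 = (1/1) × 34.3 = 34.30 atm; available 85.1 atm, so CH4 is limiting.
P(H2O) remaining = 85.1 − (1/1) × 34.3 = 50.80 atm
P(gaseous products) = (1+3)/1 × 34.3 = 137.2 atm
P_total at 801 °C = 50.80 + 137.2 = 188.0 atm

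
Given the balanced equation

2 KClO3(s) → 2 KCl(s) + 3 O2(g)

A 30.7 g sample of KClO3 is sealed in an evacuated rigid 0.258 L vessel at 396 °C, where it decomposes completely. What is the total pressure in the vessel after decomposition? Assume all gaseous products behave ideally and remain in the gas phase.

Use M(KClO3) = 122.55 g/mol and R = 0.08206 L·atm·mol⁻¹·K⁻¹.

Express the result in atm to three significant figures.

n(KClO3) = 30.7 / 122.55 = 0.2505 mol
n(gas produced) = (3/2) × 0.2505 = 0.3758 mol
P = nRT/V = 0.3758 × 0.08206 × 669.15 / 0.258 = 79.98 atm

80.0 atm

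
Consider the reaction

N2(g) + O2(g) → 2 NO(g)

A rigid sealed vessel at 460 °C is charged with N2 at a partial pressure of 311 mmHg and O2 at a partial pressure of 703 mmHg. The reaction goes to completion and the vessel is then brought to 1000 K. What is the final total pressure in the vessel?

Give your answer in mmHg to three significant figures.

1380 mmHg

With V and T fixed, P_i ∝ n_i, so the mole ratios apply directly to partial pressures at 460 °C.
P(O2) required for 311 mmHg of N2 = (1/1) × 311 = 311.0 mmHg; available 703 mmHg, so N2 is limiting.
P(O2) remaining = 703 − (1/1) × 311 = 392.0 mmHg
P(gaseous products) = (2)/1 × 311 = 622.0 mmHg
P_total at 460 °C = 392.0 + 622.0 = 1014 mmHg
Scaling to 1000 K: P = 1014 × 1000/733.15 = 1383 mmHg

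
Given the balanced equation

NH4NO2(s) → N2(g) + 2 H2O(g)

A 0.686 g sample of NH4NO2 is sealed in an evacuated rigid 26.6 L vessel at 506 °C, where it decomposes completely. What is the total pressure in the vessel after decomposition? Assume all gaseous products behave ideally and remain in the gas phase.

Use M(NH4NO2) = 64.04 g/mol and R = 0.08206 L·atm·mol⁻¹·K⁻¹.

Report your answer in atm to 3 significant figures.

0.0772 atm

n(NH4NO2) = 0.686 / 64.04 = 0.01071 mol
n(gas produced) = (3/1) × 0.01071 = 0.03213 mol
P = nRT/V = 0.03213 × 0.08206 × 779.15 / 26.6 = 0.07723 atm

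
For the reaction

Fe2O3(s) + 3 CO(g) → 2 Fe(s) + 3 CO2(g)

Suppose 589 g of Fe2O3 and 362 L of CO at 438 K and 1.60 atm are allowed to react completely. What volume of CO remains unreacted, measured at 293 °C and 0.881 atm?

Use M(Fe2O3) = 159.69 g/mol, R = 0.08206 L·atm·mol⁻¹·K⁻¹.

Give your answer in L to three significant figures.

n(Fe2O3) = 589 / 159.69 = 3.688 mol
n(CO) = PV/RT = (1.60 × 362) / (0.08206 × 438) = 16.11 mol
For 3.688 mol Fe2O3, stoichiometry requires (3/1) × 3.688 = 11.06 mol CO; 16.11 mol is available, so Fe2O3 is limiting.
n(CO) consumed = (3/1) × 3.688 = 11.06 mol; remaining = 16.11 − 11.06 = 5.050 mol
V(CO) = nRT/P = 5.050 × 0.08206 × 566.15 / 0.881 = 266.3 L

266 L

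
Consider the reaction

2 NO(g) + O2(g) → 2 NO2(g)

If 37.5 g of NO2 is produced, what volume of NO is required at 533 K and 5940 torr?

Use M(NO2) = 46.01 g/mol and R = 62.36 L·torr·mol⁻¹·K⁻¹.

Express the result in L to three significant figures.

n(NO2) = 37.50 / 46.01 = 0.8150 mol
n(NO) = (2/2) × 0.8150 = 0.8150 mol
V = nRT/P = 0.8150 × 62.36 × 533 / 5940 = 4.560 L

4.56 L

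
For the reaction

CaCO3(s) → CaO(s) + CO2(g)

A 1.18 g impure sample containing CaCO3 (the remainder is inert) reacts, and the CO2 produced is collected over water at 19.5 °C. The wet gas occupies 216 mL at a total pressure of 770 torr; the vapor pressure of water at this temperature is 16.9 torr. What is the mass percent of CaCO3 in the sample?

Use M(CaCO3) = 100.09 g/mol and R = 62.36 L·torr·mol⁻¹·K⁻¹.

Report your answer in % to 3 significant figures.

75.6 %

P(CO2) = 770 − 16.9 = 753.1 torr
n(CO2) = PV/RT = (753.1 × 0.2160) / (62.36 × 292.65) = 0.008914 mol
n(CaCO3) = (1/1) × 0.008914 = 0.008914 mol
m(CaCO3) = 0.008914 × 100.09 = 0.8922 g
%CaCO3 = 0.8922 / 1.18 × 100 = 75.61%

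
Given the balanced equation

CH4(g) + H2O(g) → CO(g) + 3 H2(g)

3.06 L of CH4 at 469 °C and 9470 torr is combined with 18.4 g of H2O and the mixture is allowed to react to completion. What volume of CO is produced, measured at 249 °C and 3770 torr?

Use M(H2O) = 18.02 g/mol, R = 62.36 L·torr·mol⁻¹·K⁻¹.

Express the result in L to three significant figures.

5.41 L

n(CH4) = PV/RT = (9470 × 3.06) / (62.36 × 742.15) = 0.6261 mol
n(H2O) = 18.4 / 18.02 = 1.021 mol
For 0.6261 mol CH4, stoichiometry requires (1/1) × 0.6261 = 0.6261 mol H2O; 1.021 mol is available, so CH4 is limiting.
n(CO) = (1/1) × 0.6261 = 0.6261 mol
V(CO) = nRT/P = 0.6261 × 62.36 × 522.15 / 3770 = 5.408 L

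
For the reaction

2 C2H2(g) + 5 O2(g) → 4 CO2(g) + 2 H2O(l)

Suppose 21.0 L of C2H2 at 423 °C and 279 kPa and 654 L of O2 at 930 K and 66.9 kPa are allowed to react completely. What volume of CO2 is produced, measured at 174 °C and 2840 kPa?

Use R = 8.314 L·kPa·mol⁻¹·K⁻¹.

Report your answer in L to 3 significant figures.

2.65 L

n(C2H2) = PV/RT = (279 × 21.0) / (8.314 × 696.15) = 1.012 mol
n(O2) = PV/RT = (66.9 × 654) / (8.314 × 930) = 5.659 mol
For 1.012 mol C2H2, stoichiometry requires (5/2) × 1.012 = 2.530 mol O2; 5.659 mol is available, so C2H2 is limiting.
n(CO2) = (4/2) × 1.012 = 2.024 mol
V(CO2) = nRT/P = 2.024 × 8.314 × 447.15 / 2840 = 2.649 L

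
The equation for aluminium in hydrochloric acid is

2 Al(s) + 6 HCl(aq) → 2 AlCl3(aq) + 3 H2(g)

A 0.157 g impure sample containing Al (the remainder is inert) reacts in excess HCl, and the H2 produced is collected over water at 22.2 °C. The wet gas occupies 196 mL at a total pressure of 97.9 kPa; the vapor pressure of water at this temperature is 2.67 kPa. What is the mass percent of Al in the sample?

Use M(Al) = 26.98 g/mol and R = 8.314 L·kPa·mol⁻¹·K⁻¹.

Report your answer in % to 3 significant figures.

P(H2) = 97.9 − 2.67 = 95.23 kPa
n(H2) = PV/RT = (95.23 × 0.1960) / (8.314 × 295.35) = 0.007601 mol
n(Al) = (2/3) × 0.007601 = 0.005067 mol
m(Al) = 0.005067 × 26.98 = 0.1367 g
%Al = 0.1367 / 0.157 × 100 = 87.07%

87.1 %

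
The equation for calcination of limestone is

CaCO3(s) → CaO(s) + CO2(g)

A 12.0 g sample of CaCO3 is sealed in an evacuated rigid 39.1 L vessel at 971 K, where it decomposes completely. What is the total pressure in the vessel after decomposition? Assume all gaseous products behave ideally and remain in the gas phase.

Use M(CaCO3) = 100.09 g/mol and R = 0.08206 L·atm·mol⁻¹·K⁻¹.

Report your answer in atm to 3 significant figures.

0.244 atm

n(CaCO3) = 12.0 / 100.09 = 0.1199 mol
n(gas produced) = (1/1) × 0.1199 = 0.1199 mol
P = nRT/V = 0.1199 × 0.08206 × 971 / 39.1 = 0.2443 atm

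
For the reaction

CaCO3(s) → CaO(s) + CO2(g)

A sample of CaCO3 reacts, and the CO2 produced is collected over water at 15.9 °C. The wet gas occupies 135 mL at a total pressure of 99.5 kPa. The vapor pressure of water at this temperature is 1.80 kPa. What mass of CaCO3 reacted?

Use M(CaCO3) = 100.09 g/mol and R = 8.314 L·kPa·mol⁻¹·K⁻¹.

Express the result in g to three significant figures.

P(CO2) = 99.5 − 1.80 = 97.70 kPa
n(CO2) = PV/RT = (97.70 × 0.1350) / (8.314 × 289.05) = 0.005488 mol
n(CaCO3) = (1/1) × 0.005488 = 0.005488 mol
m(CaCO3) = 0.005488 × 100.09 = 0.5493 g

0.549 g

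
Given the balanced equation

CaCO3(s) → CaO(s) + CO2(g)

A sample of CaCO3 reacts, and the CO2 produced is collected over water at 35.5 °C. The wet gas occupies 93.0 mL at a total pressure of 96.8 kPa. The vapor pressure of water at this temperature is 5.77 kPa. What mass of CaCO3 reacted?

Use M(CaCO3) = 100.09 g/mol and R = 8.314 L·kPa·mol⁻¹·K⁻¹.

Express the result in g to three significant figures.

P(CO2) = 96.8 − 5.77 = 91.03 kPa
n(CO2) = PV/RT = (91.03 × 0.09300) / (8.314 × 308.65) = 0.003299 mol
n(CaCO3) = (1/1) × 0.003299 = 0.003299 mol
m(CaCO3) = 0.003299 × 100.09 = 0.3302 g

0.330 g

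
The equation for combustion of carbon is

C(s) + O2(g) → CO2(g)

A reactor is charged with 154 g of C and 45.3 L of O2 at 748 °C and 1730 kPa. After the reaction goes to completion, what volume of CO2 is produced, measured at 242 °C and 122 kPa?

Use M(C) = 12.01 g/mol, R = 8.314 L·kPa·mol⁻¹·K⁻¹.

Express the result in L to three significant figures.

324 L

n(C) = 154 / 12.01 = 12.82 mol
n(O2) = PV/RT = (1730 × 45.3) / (8.314 × 1021.15) = 9.231 mol
For 12.82 mol C, stoichiometry requires (1/1) × 12.82 = 12.82 mol O2; 9.231 mol is available, so O2 is limiting.
n(CO2) = (1/1) × 9.231 = 9.231 mol
V(CO2) = nRT/P = 9.231 × 8.314 × 515.15 / 122 = 324.1 L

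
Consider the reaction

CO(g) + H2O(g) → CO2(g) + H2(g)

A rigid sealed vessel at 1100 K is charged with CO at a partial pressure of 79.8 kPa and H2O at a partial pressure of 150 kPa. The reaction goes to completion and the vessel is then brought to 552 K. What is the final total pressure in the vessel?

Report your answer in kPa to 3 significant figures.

At constant V, partial pressures at 1100 K are proportional to moles, so apply stoichiometry directly to pressures.
P(H2O) required for 79.8 kPa of CO = (1/1) × 79.8 = 79.80 kPa; available 150 kPa, so CO is limiting.
P(H2O) remaining = 150 − (1/1) × 79.8 = 70.20 kPa
P(gaseous products) = (1+1)/1 × 79.8 = 159.6 kPa
P_total at 1100 K = 70.20 + 159.6 = 229.8 kPa
Scaling to 552 K: P = 229.8 × 552/1100 = 115.3 kPa

115 kPa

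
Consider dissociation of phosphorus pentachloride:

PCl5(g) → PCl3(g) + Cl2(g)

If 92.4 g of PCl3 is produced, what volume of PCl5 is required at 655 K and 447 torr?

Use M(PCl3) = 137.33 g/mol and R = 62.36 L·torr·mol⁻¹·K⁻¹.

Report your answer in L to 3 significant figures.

61.5 L

n(PCl3) = 92.40 / 137.33 = 0.6728 mol
n(PCl5) = (1/1) × 0.6728 = 0.6728 mol
V = nRT/P = 0.6728 × 62.36 × 655 / 447 = 61.48 L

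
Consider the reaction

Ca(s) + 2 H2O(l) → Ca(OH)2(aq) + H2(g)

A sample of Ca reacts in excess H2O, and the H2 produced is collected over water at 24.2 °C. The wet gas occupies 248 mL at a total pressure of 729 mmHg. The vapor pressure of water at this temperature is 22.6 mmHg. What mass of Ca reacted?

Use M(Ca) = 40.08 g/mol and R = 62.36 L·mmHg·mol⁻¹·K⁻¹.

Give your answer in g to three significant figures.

0.379 g

P(H2) = 729 − 22.6 = 706.4 mmHg
n(H2) = PV/RT = (706.4 × 0.2480) / (62.36 × 297.35) = 0.009448 mol
n(Ca) = (1/1) × 0.009448 = 0.009448 mol
m(Ca) = 0.009448 × 40.08 = 0.3787 g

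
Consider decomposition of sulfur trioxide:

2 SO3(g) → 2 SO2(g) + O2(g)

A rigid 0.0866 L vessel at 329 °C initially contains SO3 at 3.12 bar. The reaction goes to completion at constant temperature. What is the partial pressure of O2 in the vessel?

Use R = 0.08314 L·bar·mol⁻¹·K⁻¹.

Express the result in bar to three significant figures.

n(SO3)₀ = PV/RT = (3.12 × 0.0866) / (0.08314 × 602.15) = 0.005397 mol
n(O2) = (1/2) × 0.005397 = 0.002698 mol
P(O2) = nRT/V = 0.002698 × 0.08314 × 602.15 / 0.0866 = 1.560 bar

1.56 bar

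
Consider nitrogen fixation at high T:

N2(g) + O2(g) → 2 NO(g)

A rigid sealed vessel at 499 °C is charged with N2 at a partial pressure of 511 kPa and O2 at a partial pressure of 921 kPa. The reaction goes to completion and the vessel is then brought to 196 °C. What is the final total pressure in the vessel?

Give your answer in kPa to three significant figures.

With V and T fixed, P_i ∝ n_i, so the mole ratios apply directly to partial pressures at 499 °C.
P(O2) required for 511 kPa of N2 = (1/1) × 511 = 511.0 kPa; available 921 kPa, so N2 is limiting.
P(O2) remaining = 921 − (1/1) × 511 = 410.0 kPa
P(gaseous products) = (2)/1 × 511 = 1022 kPa
P_total at 499 °C = 410.0 + 1022 = 1432 kPa
Scaling to 196 °C: P = 1432 × 469.15/772.15 = 870.1 kPa

870 kPa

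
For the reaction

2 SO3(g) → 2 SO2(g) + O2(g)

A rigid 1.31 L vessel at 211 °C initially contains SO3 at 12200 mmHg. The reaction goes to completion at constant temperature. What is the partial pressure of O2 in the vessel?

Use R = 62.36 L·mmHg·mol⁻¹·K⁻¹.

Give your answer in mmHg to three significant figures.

6100 mmHg

n(SO3)₀ = PV/RT = (12200 × 1.31) / (62.36 × 484.15) = 0.5294 mol
n(O2) = (1/2) × 0.5294 = 0.2647 mol
P(O2) = nRT/V = 0.2647 × 62.36 × 484.15 / 1.31 = 6101 mmHg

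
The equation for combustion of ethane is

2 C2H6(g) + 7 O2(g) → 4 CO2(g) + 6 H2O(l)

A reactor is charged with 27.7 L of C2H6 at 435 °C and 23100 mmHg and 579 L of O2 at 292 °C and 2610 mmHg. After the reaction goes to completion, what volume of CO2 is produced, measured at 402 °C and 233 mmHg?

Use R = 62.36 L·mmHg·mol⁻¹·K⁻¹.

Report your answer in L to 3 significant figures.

4430 L

n(C2H6) = PV/RT = (23100 × 27.7) / (62.36 × 708.15) = 14.49 mol
n(O2) = PV/RT = (2610 × 579) / (62.36 × 565.15) = 42.88 mol
For 14.49 mol C2H6, stoichiometry requires (7/2) × 14.49 = 50.72 mol O2; 42.88 mol is available, so O2 is limiting.
n(CO2) = (4/7) × 42.88 = 24.50 mol
V(CO2) = nRT/P = 24.50 × 62.36 × 675.15 / 233 = 4427 L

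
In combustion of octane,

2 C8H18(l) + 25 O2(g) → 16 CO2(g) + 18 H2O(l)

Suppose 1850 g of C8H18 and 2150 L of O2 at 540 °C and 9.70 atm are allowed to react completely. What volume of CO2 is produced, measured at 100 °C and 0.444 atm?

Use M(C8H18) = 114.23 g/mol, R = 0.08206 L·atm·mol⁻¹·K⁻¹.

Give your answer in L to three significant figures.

n(C8H18) = 1850 / 114.23 = 16.20 mol
n(O2) = PV/RT = (9.70 × 2150) / (0.08206 × 813.15) = 312.5 mol
For 16.20 mol C8H18, stoichiometry requires (25/2) × 16.20 = 202.5 mol O2; 312.5 mol is available, so C8H18 is limiting.
n(CO2) = (16/2) × 16.20 = 129.6 mol
V(CO2) = nRT/P = 129.6 × 0.08206 × 373.15 / 0.444 = 8938 L

8940 L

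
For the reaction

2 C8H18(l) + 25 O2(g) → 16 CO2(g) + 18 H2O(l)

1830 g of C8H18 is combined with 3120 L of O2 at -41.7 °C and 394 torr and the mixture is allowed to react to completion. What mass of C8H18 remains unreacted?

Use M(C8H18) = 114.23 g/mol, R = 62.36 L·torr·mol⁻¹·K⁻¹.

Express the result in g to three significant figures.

1050 g

n(C8H18) = 1830 / 114.23 = 16.02 mol
n(O2) = PV/RT = (394 × 3120) / (62.36 × 231.45) = 85.17 mol
For 16.02 mol C8H18, stoichiometry requires (25/2) × 16.02 = 200.2 mol O2; 85.17 mol is available, so O2 is limiting.
n(C8H18) consumed = (2/25) × 85.17 = 6.814 mol; remaining = 16.02 − 6.814 = 9.206 mol
m(C8H18) = 9.206 × 114.23 = 1052 g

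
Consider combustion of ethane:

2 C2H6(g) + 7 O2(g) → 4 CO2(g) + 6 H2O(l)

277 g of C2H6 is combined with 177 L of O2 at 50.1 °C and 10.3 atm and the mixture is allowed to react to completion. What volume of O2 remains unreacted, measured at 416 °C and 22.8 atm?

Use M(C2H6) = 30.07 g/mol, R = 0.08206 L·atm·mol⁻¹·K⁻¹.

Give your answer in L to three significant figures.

90.5 L

n(C2H6) = 277 / 30.07 = 9.212 mol
n(O2) = PV/RT = (10.3 × 177) / (0.08206 × 323.25) = 68.73 mol
For 9.212 mol C2H6, stoichiometry requires (7/2) × 9.212 = 32.24 mol O2; 68.73 mol is available, so C2H6 is limiting.
n(O2) consumed = (7/2) × 9.212 = 32.24 mol; remaining = 68.73 − 32.24 = 36.49 mol
V(O2) = nRT/P = 36.49 × 0.08206 × 689.15 / 22.8 = 90.51 L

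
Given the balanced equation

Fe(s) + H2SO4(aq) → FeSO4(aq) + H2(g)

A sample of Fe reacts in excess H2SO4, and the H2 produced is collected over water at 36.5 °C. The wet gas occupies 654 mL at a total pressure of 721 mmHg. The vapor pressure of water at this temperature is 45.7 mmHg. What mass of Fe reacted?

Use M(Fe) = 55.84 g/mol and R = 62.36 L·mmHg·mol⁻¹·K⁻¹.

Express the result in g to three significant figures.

1.28 g

P(H2) = 721 − 45.7 = 675.3 mmHg
n(H2) = PV/RT = (675.3 × 0.6540) / (62.36 × 309.65) = 0.02287 mol
n(Fe) = (1/1) × 0.02287 = 0.02287 mol
m(Fe) = 0.02287 × 55.84 = 1.277 g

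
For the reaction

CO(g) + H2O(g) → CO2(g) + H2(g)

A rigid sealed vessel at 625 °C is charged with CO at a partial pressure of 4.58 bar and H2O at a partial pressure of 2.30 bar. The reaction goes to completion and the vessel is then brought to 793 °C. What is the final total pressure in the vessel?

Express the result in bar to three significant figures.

8.17 bar

Because the vessel is rigid and T is held at 625 °C, work the stoichiometry in partial pressures (P_i = n_iRT/V).
P(H2O) required for 4.58 bar of CO = (1/1) × 4.58 = 4.580 bar; available 2.30 bar, so H2O is limiting.
P(CO) remaining = 4.58 − (1/1) × 2.30 = 2.280 bar
P(gaseous products) = (1+1)/1 × 2.30 = 4.600 bar
P_total at 625 °C = 2.280 + 4.600 = 6.880 bar
Scaling to 793 °C: P = 6.880 × 1066.15/898.15 = 8.167 bar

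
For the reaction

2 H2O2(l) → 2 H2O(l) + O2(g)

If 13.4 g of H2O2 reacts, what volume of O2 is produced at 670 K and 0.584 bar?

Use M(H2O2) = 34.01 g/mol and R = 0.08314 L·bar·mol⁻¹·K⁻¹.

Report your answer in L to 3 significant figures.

n(H2O2) = 13.40 / 34.01 = 0.3940 mol
n(O2) = (1/2) × 0.3940 = 0.1970 mol
V = nRT/P = 0.1970 × 0.08314 × 670 / 0.584 = 18.79 L

18.8 L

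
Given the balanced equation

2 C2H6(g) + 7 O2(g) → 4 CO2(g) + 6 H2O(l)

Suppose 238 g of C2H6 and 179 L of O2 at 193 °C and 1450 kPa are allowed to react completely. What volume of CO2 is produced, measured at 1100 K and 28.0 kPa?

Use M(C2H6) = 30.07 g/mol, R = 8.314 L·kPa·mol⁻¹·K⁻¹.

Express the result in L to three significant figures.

5170 L

n(C2H6) = 238 / 30.07 = 7.915 mol
n(O2) = PV/RT = (1450 × 179) / (8.314 × 466.15) = 66.97 mol
For 7.915 mol C2H6, stoichiometry requires (7/2) × 7.915 = 27.70 mol O2; 66.97 mol is available, so C2H6 is limiting.
n(CO2) = (4/2) × 7.915 = 15.83 mol
V(CO2) = nRT/P = 15.83 × 8.314 × 1100 / 28.0 = 5170 L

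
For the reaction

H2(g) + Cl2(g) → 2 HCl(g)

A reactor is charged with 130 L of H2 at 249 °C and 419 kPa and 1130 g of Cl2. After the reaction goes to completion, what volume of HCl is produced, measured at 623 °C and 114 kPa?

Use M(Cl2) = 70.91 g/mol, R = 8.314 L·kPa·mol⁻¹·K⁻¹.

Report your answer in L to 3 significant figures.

1640 L

n(H2) = PV/RT = (419 × 130) / (8.314 × 522.15) = 12.55 mol
n(Cl2) = 1130 / 70.91 = 15.94 mol
For 12.55 mol H2, stoichiometry requires (1/1) × 12.55 = 12.55 mol Cl2; 15.94 mol is available, so H2 is limiting.
n(HCl) = (2/1) × 12.55 = 25.10 mol
V(HCl) = nRT/P = 25.10 × 8.314 × 896.15 / 114 = 1640 L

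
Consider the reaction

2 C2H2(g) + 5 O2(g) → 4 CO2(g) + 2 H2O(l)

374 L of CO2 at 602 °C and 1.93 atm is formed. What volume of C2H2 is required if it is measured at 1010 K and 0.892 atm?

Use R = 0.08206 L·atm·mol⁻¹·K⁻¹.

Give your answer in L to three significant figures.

467 L

n(CO2) = PV/RT = (1.93 × 374) / (0.08206 × 875.15) = 10.05 mol
n(C2H2) = (2/4) × 10.05 = 5.025 mol
V = nRT/P = 5.025 × 0.08206 × 1010 / 0.892 = 466.9 L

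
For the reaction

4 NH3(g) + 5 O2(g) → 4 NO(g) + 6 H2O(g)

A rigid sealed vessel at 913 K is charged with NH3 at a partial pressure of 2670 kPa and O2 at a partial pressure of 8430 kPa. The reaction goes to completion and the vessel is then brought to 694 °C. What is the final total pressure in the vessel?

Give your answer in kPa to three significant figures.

With V and T fixed, P_i ∝ n_i, so the mole ratios apply directly to partial pressures at 913 K.
P(O2) required for 2670 kPa of NH3 = (5/4) × 2670 = 3338 kPa; available 8430 kPa, so NH3 is limiting.
P(O2) remaining = 8430 − (5/4) × 2670 = 5092 kPa
P(gaseous products) = (4+6)/4 × 2670 = 6675 kPa
P_total at 913 K = 5092 + 6675 = 11770 kPa
Scaling to 694 °C: P = 11770 × 967.15/913 = 12470 kPa

12500 kPa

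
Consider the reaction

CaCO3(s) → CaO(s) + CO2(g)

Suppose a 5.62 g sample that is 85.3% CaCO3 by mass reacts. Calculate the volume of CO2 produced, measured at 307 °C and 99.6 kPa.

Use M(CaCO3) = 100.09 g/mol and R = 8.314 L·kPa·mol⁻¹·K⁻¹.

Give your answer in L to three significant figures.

2.32 L

mass of CaCO3 = 5.62 × 85.3/100 = 4.794 g
n(CaCO3) = 4.794 / 100.09 = 0.04790 mol
n(CO2) = (1/1) × 0.04790 = 0.04790 mol
V = nRT/P = 0.04790 × 8.314 × 580.15 / 99.6 = 2.320 L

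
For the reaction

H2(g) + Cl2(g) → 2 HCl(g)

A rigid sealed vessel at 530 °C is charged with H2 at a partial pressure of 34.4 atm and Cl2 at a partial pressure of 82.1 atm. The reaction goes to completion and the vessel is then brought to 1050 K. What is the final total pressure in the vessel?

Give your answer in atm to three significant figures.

With V and T fixed, P_i ∝ n_i, so the mole ratios apply directly to partial pressures at 530 °C.
P(Cl2) required for 34.4 atm of H2 = (1/1) × 34.4 = 34.40 atm; available 82.1 atm, so H2 is limiting.
P(Cl2) remaining = 82.1 − (1/1) × 34.4 = 47.70 atm
P(gaseous products) = (2)/1 × 34.4 = 68.80 atm
P_total at 530 °C = 47.70 + 68.80 = 116.5 atm
Scaling to 1050 K: P = 116.5 × 1050/803.15 = 152.3 atm

152 atm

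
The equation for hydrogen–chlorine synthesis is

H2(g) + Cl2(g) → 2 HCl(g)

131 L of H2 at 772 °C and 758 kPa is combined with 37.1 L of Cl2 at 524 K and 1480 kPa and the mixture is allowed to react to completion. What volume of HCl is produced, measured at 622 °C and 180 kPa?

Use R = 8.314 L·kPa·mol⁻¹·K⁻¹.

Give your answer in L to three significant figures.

945 L

n(H2) = PV/RT = (758 × 131) / (8.314 × 1045.15) = 11.43 mol
n(Cl2) = PV/RT = (1480 × 37.1) / (8.314 × 524) = 12.60 mol
For 11.43 mol H2, stoichiometry requires (1/1) × 11.43 = 11.43 mol Cl2; 12.60 mol is available, so H2 is limiting.
n(HCl) = (2/1) × 11.43 = 22.86 mol
V(HCl) = nRT/P = 22.86 × 8.314 × 895.15 / 180 = 945.2 L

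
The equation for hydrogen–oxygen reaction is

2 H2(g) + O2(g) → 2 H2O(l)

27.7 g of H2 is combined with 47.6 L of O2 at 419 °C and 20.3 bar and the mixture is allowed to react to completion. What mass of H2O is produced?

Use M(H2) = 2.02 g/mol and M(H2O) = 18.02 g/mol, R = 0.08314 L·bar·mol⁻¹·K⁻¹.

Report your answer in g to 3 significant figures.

247 g

n(H2) = 27.7 / 2.02 = 13.71 mol
n(O2) = PV/RT = (20.3 × 47.6) / (0.08314 × 692.15) = 16.79 mol
For 13.71 mol H2, stoichiometry requires (1/2) × 13.71 = 6.855 mol O2; 16.79 mol is available, so H2 is limiting.
n(H2O) = (2/2) × 13.71 = 13.71 mol
m(H2O) = 13.71 × 18.02 = 247.1 g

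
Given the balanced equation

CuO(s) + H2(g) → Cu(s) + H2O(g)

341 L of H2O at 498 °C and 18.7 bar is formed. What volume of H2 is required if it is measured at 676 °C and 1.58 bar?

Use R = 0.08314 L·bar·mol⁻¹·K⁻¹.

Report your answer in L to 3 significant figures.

4970 L

n(H2O) = PV/RT = (18.7 × 341) / (0.08314 × 771.15) = 99.46 mol
n(H2) = (1/1) × 99.46 = 99.46 mol
V = nRT/P = 99.46 × 0.08314 × 949.15 / 1.58 = 4967 L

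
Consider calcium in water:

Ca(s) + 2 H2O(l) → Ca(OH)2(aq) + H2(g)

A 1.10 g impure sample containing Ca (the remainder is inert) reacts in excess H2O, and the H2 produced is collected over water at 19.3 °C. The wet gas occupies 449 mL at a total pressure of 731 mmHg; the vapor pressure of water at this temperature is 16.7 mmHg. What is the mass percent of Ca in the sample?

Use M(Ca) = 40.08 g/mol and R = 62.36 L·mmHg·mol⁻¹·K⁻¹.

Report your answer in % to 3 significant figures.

64.1 %

P(H2) = 731 − 16.7 = 714.3 mmHg
n(H2) = PV/RT = (714.3 × 0.4490) / (62.36 × 292.45) = 0.01759 mol
n(Ca) = (1/1) × 0.01759 = 0.01759 mol
m(Ca) = 0.01759 × 40.08 = 0.7050 g
%Ca = 0.7050 / 1.10 × 100 = 64.09%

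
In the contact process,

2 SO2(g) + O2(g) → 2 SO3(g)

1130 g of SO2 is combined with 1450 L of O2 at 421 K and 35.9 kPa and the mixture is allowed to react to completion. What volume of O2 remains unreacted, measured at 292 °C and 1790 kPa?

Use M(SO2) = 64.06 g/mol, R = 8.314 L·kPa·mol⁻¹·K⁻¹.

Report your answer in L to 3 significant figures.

15.9 L

n(SO2) = 1130 / 64.06 = 17.64 mol
n(O2) = PV/RT = (35.9 × 1450) / (8.314 × 421) = 14.87 mol
For 17.64 mol SO2, stoichiometry requires (1/2) × 17.64 = 8.820 mol O2; 14.87 mol is available, so SO2 is limiting.
n(O2) consumed = (1/2) × 17.64 = 8.820 mol; remaining = 14.87 − 8.820 = 6.050 mol
V(O2) = nRT/P = 6.050 × 8.314 × 565.15 / 1790 = 15.88 L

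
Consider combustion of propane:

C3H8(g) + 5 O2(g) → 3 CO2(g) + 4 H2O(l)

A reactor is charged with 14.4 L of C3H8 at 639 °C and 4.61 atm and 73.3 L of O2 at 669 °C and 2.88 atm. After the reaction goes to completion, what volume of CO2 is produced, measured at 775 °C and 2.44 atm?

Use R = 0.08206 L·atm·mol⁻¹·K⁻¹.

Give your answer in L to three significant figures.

n(C3H8) = PV/RT = (4.61 × 14.4) / (0.08206 × 912.15) = 0.8869 mol
n(O2) = PV/RT = (2.88 × 73.3) / (0.08206 × 942.15) = 2.731 mol
For 0.8869 mol C3H8, stoichiometry requires (5/1) × 0.8869 = 4.434 mol O2; 2.731 mol is available, so O2 is limiting.
n(CO2) = (3/5) × 2.731 = 1.639 mol
V(CO2) = nRT/P = 1.639 × 0.08206 × 1048.15 / 2.44 = 57.78 L

57.8 L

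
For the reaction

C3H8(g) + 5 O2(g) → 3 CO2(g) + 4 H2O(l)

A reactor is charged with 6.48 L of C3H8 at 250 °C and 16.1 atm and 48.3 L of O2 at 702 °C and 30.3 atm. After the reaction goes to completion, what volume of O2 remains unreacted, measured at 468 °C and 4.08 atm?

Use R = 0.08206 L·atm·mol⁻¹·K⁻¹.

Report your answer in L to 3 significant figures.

n(C3H8) = PV/RT = (16.1 × 6.48) / (0.08206 × 523.15) = 2.430 mol
n(O2) = PV/RT = (30.3 × 48.3) / (0.08206 × 975.15) = 18.29 mol
For 2.430 mol C3H8, stoichiometry requires (5/1) × 2.430 = 12.15 mol O2; 18.29 mol is available, so C3H8 is limiting.
n(O2) consumed = (5/1) × 2.430 = 12.15 mol; remaining = 18.29 − 12.15 = 6.140 mol
V(O2) = nRT/P = 6.140 × 0.08206 × 741.15 / 4.08 = 91.53 L

91.5 L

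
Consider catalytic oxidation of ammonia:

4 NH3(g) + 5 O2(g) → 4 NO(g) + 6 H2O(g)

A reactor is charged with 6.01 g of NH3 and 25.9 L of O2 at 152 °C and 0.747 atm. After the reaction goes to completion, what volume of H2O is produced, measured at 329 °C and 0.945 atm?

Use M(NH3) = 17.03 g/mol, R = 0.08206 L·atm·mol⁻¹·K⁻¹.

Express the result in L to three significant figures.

n(NH3) = 6.01 / 17.03 = 0.3529 mol
n(O2) = PV/RT = (0.747 × 25.9) / (0.08206 × 425.15) = 0.5546 mol
For 0.3529 mol NH3, stoichiometry requires (5/4) × 0.3529 = 0.4411 mol O2; 0.5546 mol is available, so NH3 is limiting.
n(H2O) = (6/4) × 0.3529 = 0.5293 mol
V(H2O) = nRT/P = 0.5293 × 0.08206 × 602.15 / 0.945 = 27.68 L

27.7 L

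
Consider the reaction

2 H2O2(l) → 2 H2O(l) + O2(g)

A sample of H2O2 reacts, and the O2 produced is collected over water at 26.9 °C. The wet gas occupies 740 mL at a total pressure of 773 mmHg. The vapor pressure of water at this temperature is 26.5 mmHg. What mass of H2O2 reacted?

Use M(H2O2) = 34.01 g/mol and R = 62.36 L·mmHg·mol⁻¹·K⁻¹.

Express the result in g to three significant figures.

2.01 g

P(O2) = 773 − 26.5 = 746.5 mmHg
n(O2) = PV/RT = (746.5 × 0.7400) / (62.36 × 300.05) = 0.02952 mol
n(H2O2) = (2/1) × 0.02952 = 0.05904 mol
m(H2O2) = 0.05904 × 34.01 = 2.008 g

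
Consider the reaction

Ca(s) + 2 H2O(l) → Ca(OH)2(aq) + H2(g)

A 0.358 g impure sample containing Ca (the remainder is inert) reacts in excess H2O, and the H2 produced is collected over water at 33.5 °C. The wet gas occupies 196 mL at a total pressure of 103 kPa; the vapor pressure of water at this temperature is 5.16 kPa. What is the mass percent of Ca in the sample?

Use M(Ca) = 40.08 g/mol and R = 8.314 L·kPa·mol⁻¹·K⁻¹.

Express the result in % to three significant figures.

84.2 %

P(H2) = 103 − 5.16 = 97.84 kPa
n(H2) = PV/RT = (97.84 × 0.1960) / (8.314 × 306.65) = 0.007522 mol
n(Ca) = (1/1) × 0.007522 = 0.007522 mol
m(Ca) = 0.007522 × 40.08 = 0.3015 g
%Ca = 0.3015 / 0.358 × 100 = 84.22%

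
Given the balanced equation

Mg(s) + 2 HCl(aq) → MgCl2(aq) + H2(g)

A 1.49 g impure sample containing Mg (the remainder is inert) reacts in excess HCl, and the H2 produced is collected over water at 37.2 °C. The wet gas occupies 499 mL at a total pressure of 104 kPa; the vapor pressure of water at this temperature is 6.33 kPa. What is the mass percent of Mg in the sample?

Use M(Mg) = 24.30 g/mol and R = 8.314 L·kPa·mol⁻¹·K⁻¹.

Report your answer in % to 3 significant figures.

30.8 %

P(H2) = 104 − 6.33 = 97.67 kPa
n(H2) = PV/RT = (97.67 × 0.4990) / (8.314 × 310.35) = 0.01889 mol
n(Mg) = (1/1) × 0.01889 = 0.01889 mol
m(Mg) = 0.01889 × 24.30 = 0.4590 g
%Mg = 0.4590 / 1.49 × 100 = 30.81%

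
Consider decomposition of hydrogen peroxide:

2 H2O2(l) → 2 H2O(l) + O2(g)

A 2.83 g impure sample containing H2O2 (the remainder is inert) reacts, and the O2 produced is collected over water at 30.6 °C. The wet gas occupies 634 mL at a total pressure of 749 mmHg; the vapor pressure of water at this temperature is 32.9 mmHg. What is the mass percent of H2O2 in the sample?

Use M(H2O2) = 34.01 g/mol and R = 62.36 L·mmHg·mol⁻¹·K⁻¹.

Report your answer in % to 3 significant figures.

57.6 %

P(O2) = 749 − 32.9 = 716.1 mmHg
n(O2) = PV/RT = (716.1 × 0.6340) / (62.36 × 303.75) = 0.02397 mol
n(H2O2) = (2/1) × 0.02397 = 0.04794 mol
m(H2O2) = 0.04794 × 34.01 = 1.630 g
%H2O2 = 1.630 / 2.83 × 100 = 57.60%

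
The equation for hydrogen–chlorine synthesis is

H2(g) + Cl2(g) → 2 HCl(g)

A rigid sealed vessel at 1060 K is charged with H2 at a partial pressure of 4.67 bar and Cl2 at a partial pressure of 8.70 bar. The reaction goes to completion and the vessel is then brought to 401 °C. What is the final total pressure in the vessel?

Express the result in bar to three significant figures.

With V and T fixed, P_i ∝ n_i, so the mole ratios apply directly to partial pressures at 1060 K.
P(Cl2) required for 4.67 bar of H2 = (1/1) × 4.67 = 4.670 bar; available 8.70 bar, so H2 is limiting.
P(Cl2) remaining = 8.70 − (1/1) × 4.67 = 4.030 bar
P(gaseous products) = (2)/1 × 4.67 = 9.340 bar
P_total at 1060 K = 4.030 + 9.340 = 13.37 bar
Scaling to 401 °C: P = 13.37 × 674.15/1060 = 8.503 bar

8.50 bar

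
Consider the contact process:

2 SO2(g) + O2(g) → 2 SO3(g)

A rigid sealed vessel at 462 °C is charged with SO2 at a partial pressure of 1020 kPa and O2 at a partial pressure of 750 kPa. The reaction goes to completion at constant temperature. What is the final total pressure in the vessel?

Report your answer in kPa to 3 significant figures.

With V and T fixed, P_i ∝ n_i, so the mole ratios apply directly to partial pressures at 462 °C.
P(O2) required for 1020 kPa of SO2 = (1/2) × 1020 = 510.0 kPa; available 750 kPa, so SO2 is limiting.
P(O2) remaining = 750 − (1/2) × 1020 = 240.0 kPa
P(gaseous products) = (2)/2 × 1020 = 1020 kPa
P_total at 462 °C = 240.0 + 1020 = 1260 kPa

1260 kPa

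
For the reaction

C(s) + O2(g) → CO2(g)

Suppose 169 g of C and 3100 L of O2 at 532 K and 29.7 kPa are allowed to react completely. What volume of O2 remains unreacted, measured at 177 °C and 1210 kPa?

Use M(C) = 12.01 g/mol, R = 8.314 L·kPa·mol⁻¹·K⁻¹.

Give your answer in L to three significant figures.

n(C) = 169 / 12.01 = 14.07 mol
n(O2) = PV/RT = (29.7 × 3100) / (8.314 × 532) = 20.82 mol
For 14.07 mol C, stoichiometry requires (1/1) × 14.07 = 14.07 mol O2; 20.82 mol is available, so C is limiting.
n(O2) consumed = (1/1) × 14.07 = 14.07 mol; remaining = 20.82 − 14.07 = 6.750 mol
V(O2) = nRT/P = 6.750 × 8.314 × 450.15 / 1210 = 20.88 L

20.9 L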